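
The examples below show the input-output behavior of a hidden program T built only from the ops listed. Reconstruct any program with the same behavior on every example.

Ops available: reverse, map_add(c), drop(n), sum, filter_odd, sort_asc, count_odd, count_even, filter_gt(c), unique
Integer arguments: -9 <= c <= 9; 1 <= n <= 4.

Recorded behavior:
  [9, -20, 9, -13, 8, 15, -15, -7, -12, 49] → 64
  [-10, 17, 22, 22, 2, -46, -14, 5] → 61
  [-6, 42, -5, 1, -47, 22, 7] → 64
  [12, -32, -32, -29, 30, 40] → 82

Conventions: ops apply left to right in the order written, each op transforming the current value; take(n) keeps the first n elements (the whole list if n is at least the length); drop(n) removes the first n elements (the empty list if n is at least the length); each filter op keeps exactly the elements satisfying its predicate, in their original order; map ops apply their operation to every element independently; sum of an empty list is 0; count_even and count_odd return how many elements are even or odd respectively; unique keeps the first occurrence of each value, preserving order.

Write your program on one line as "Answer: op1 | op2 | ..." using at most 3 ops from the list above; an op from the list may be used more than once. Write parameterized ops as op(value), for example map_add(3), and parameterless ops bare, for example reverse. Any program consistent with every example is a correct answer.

filter_gt(9) | sum

Check, running the answer program on each example:
  [9, -20, 9, -13, 8, 15, -15, -7, -12, 49] -> [15, 49] -> 64
  [-10, 17, 22, 22, 2, -46, -14, 5] -> [17, 22, 22] -> 61
  [-6, 42, -5, 1, -47, 22, 7] -> [42, 22] -> 64
  [12, -32, -32, -29, 30, 40] -> [12, 30, 40] -> 82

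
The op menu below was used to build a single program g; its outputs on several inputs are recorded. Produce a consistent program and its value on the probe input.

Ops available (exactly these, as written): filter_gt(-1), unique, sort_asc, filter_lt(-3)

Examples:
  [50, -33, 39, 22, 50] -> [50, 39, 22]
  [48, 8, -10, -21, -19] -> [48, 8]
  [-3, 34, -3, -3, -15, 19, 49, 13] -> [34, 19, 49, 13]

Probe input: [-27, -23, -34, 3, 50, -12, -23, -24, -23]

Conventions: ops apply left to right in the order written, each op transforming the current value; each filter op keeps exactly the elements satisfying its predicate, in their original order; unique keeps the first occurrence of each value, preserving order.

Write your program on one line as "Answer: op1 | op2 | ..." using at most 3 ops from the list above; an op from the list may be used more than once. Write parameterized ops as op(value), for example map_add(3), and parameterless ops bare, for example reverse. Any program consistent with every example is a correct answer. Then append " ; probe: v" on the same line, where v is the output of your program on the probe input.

filter_gt(-1) | unique ; probe: [3, 50]

Check, running the answer program on each example:
  [50, -33, 39, 22, 50] -> [50, 39, 22, 50] -> [50, 39, 22]
  [48, 8, -10, -21, -19] -> [48, 8] -> [48, 8]
  [-3, 34, -3, -3, -15, 19, 49, 13] -> [34, 19, 49, 13] -> [34, 19, 49, 13]
  probe: [-27, -23, -34, 3, 50, -12, -23, -24, -23] -> [3, 50] -> [3, 50]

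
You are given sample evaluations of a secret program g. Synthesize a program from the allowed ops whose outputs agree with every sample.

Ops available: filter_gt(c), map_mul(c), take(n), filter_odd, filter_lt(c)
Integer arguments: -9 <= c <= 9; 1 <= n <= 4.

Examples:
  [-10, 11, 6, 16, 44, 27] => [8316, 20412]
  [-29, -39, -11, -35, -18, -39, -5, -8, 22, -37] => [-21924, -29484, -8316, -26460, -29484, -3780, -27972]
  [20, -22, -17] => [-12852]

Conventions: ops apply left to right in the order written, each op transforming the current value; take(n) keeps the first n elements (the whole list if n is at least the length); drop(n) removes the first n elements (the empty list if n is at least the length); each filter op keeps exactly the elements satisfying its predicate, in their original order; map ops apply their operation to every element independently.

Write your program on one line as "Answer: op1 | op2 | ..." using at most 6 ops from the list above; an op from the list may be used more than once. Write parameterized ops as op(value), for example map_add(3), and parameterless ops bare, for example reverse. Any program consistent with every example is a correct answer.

map_mul(-7) | map_mul(3) | filter_odd | map_mul(4) | map_mul(-9)

Check, running the answer program on each example:
  [-10, 11, 6, 16, 44, 27] -> [70, -77, -42, -112, -308, -189] -> [210, -231, -126, -336, -924, -567] -> [-231, -567] -> [-924, -2268] -> [8316, 20412]
  [-29, -39, -11, -35, -18, -39, -5, -8, 22, -37] -> [203, 273, 77, 245, 126, 273, 35, 56, -154, 259] -> [609, 819, 231, 735, 378, 819, 105, 168, -462, 777] -> [609, 819, 231, 735, 819, 105, 777] -> [2436, 3276, 924, 2940, 3276, 420, 3108] -> [-21924, -29484, -8316, -26460, -29484, -3780, -27972]
  [20, -22, -17] -> [-140, 154, 119] -> [-420, 462, 357] -> [357] -> [1428] -> [-12852]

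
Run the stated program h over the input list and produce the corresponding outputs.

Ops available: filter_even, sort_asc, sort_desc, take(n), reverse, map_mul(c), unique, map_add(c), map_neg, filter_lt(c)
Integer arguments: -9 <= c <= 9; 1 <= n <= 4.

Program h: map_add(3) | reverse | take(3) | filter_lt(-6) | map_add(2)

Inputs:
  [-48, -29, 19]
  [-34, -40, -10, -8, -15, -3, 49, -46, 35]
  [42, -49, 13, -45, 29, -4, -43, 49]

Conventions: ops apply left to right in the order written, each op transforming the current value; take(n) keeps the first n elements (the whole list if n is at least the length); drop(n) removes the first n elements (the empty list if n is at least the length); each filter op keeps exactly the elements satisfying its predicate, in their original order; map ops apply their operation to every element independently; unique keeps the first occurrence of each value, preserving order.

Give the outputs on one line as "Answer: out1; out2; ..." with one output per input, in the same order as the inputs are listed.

[-24, -43]; [-41]; [-38]

Execution, op by op:
  [-48, -29, 19] -> [-45, -26, 22] -> [22, -26, -45] -> [22, -26, -45] -> [-26, -45] -> [-24, -43]
  [-34, -40, -10, -8, -15, -3, 49, -46, 35] -> [-31, -37, -7, -5, -12, 0, 52, -43, 38] -> [38, -43, 52, 0, -12, -5, -7, -37, -31] -> [38, -43, 52] -> [-43] -> [-41]
  [42, -49, 13, -45, 29, -4, -43, 49] -> [45, -46, 16, -42, 32, -1, -40, 52] -> [52, -40, -1, 32, -42, 16, -46, 45] -> [52, -40, -1] -> [-40] -> [-38]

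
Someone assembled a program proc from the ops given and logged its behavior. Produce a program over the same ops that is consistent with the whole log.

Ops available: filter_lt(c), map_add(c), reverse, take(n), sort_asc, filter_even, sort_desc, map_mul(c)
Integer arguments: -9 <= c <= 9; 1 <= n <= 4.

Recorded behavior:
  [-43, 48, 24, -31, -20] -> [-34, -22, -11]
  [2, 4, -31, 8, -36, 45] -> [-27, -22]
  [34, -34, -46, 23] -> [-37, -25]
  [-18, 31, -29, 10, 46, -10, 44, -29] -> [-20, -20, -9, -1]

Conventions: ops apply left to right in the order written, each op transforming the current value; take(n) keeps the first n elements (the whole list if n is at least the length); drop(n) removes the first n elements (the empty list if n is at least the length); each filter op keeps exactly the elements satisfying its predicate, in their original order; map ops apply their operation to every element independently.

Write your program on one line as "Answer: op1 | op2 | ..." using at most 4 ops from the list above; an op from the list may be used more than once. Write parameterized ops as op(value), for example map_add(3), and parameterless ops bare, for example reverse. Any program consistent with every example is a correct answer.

filter_lt(3) | filter_lt(-6) | map_add(9) | sort_asc

Check, running the answer program on each example:
  [-43, 48, 24, -31, -20] -> [-43, -31, -20] -> [-43, -31, -20] -> [-34, -22, -11] -> [-34, -22, -11]
  [2, 4, -31, 8, -36, 45] -> [2, -31, -36] -> [-31, -36] -> [-22, -27] -> [-27, -22]
  [34, -34, -46, 23] -> [-34, -46] -> [-34, -46] -> [-25, -37] -> [-37, -25]
  [-18, 31, -29, 10, 46, -10, 44, -29] -> [-18, -29, -10, -29] -> [-18, -29, -10, -29] -> [-9, -20, -1, -20] -> [-20, -20, -9, -1]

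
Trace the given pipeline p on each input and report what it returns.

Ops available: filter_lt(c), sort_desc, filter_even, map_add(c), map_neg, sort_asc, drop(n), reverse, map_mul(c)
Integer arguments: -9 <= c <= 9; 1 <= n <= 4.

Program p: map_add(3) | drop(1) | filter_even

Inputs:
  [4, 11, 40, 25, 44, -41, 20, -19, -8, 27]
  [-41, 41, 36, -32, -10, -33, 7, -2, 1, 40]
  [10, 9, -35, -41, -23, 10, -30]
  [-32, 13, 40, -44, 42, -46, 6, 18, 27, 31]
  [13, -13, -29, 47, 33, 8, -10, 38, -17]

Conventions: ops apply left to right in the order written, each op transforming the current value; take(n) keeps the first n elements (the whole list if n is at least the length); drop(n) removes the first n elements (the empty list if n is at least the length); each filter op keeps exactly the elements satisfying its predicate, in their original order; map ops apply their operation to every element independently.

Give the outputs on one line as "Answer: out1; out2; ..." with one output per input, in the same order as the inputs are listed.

Execution, op by op:
  [4, 11, 40, 25, 44, -41, 20, -19, -8, 27] -> [7, 14, 43, 28, 47, -38, 23, -16, -5, 30] -> [14, 43, 28, 47, -38, 23, -16, -5, 30] -> [14, 28, -38, -16, 30]
  [-41, 41, 36, -32, -10, -33, 7, -2, 1, 40] -> [-38, 44, 39, -29, -7, -30, 10, 1, 4, 43] -> [44, 39, -29, -7, -30, 10, 1, 4, 43] -> [44, -30, 10, 4]
  [10, 9, -35, -41, -23, 10, -30] -> [13, 12, -32, -38, -20, 13, -27] -> [12, -32, -38, -20, 13, -27] -> [12, -32, -38, -20]
  [-32, 13, 40, -44, 42, -46, 6, 18, 27, 31] -> [-29, 16, 43, -41, 45, -43, 9, 21, 30, 34] -> [16, 43, -41, 45, -43, 9, 21, 30, 34] -> [16, 30, 34]
  [13, -13, -29, 47, 33, 8, -10, 38, -17] -> [16, -10, -26, 50, 36, 11, -7, 41, -14] -> [-10, -26, 50, 36, 11, -7, 41, -14] -> [-10, -26, 50, 36, -14]

[14, 28, -38, -16, 30]; [44, -30, 10, 4]; [12, -32, -38, -20]; [16, 30, 34]; [-10, -26, 50, 36, -14]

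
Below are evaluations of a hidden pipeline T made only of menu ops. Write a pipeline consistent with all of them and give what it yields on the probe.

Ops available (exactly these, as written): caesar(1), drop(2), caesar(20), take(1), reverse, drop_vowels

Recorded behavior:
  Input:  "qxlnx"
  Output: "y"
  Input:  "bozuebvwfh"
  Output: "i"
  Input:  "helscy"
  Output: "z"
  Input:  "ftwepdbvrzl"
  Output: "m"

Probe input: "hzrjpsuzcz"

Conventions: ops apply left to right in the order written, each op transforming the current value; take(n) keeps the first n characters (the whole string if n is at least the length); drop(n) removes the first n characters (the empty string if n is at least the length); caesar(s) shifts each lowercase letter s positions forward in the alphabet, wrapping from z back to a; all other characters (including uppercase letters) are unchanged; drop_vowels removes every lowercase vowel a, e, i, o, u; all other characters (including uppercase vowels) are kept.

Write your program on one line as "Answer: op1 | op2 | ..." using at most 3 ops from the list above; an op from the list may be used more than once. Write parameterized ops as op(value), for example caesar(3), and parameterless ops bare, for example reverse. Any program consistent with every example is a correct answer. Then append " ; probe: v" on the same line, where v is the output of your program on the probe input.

reverse | caesar(1) | take(1) ; probe: "a"

Check, running the answer program on each example:
  "qxlnx" -> "xnlxq" -> "yomyr" -> "y"
  "bozuebvwfh" -> "hfwvbeuzob" -> "igxwcfvapc" -> "i"
  "helscy" -> "ycsleh" -> "zdtmfi" -> "z"
  "ftwepdbvrzl" -> "lzrvbdpewtf" -> "maswceqfxug" -> "m"
  probe: "hzrjpsuzcz" -> "zczuspjrzh" -> "adavtqksai" -> "a"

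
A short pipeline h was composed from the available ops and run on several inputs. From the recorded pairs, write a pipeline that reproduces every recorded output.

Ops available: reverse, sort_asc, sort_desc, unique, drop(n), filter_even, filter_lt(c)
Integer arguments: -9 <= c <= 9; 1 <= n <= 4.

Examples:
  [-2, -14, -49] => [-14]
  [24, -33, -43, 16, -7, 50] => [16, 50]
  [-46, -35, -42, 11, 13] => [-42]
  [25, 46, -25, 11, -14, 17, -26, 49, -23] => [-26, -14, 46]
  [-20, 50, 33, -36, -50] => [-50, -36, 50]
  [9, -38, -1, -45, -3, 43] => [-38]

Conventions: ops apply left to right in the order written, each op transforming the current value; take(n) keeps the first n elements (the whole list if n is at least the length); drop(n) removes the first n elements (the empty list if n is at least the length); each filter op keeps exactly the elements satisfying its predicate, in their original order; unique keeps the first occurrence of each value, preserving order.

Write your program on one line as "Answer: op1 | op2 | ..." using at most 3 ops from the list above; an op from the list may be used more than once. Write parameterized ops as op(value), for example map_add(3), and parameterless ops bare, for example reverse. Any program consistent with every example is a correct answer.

drop(1) | filter_even | sort_asc

Check, running the answer program on each example:
  [-2, -14, -49] -> [-14, -49] -> [-14] -> [-14]
  [24, -33, -43, 16, -7, 50] -> [-33, -43, 16, -7, 50] -> [16, 50] -> [16, 50]
  [-46, -35, -42, 11, 13] -> [-35, -42, 11, 13] -> [-42] -> [-42]
  [25, 46, -25, 11, -14, 17, -26, 49, -23] -> [46, -25, 11, -14, 17, -26, 49, -23] -> [46, -14, -26] -> [-26, -14, 46]
  [-20, 50, 33, -36, -50] -> [50, 33, -36, -50] -> [50, -36, -50] -> [-50, -36, 50]
  [9, -38, -1, -45, -3, 43] -> [-38, -1, -45, -3, 43] -> [-38] -> [-38]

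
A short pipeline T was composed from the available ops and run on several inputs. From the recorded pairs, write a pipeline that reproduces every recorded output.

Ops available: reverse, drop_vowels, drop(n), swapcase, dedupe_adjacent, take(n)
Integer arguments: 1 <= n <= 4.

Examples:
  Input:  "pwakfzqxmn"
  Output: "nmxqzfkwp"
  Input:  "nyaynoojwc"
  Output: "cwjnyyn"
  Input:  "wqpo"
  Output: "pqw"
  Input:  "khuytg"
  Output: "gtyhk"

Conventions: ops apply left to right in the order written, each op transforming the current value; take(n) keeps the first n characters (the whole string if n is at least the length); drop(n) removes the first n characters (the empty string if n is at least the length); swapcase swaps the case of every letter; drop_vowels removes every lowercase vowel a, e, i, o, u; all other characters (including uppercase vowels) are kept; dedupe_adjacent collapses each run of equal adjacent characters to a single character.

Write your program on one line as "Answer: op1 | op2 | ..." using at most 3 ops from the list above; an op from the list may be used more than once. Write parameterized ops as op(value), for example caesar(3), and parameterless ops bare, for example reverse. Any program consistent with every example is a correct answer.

reverse | drop_vowels

Check, running the answer program on each example:
  "pwakfzqxmn" -> "nmxqzfkawp" -> "nmxqzfkwp"
  "nyaynoojwc" -> "cwjoonyayn" -> "cwjnyyn"
  "wqpo" -> "opqw" -> "pqw"
  "khuytg" -> "gtyuhk" -> "gtyhk"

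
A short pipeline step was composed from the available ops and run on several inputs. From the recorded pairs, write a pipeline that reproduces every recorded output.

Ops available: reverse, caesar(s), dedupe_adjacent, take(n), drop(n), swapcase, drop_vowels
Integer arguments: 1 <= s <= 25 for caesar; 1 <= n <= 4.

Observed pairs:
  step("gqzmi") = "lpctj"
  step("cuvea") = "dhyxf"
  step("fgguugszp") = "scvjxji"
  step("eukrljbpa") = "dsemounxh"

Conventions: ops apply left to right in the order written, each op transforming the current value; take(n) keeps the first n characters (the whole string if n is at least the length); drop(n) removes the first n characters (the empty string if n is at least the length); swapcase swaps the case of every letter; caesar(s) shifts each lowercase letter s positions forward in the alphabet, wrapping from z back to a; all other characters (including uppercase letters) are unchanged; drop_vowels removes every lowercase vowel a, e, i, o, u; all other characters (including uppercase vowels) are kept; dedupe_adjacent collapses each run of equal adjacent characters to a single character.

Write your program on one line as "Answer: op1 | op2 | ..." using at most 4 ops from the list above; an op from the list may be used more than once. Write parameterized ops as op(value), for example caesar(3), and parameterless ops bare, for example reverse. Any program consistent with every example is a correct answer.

dedupe_adjacent | caesar(3) | reverse

Check, running the answer program on each example:
  "gqzmi" -> "gqzmi" -> "jtcpl" -> "lpctj"
  "cuvea" -> "cuvea" -> "fxyhd" -> "dhyxf"
  "fgguugszp" -> "fgugszp" -> "ijxjvcs" -> "scvjxji"
  "eukrljbpa" -> "eukrljbpa" -> "hxnuomesd" -> "dsemounxh"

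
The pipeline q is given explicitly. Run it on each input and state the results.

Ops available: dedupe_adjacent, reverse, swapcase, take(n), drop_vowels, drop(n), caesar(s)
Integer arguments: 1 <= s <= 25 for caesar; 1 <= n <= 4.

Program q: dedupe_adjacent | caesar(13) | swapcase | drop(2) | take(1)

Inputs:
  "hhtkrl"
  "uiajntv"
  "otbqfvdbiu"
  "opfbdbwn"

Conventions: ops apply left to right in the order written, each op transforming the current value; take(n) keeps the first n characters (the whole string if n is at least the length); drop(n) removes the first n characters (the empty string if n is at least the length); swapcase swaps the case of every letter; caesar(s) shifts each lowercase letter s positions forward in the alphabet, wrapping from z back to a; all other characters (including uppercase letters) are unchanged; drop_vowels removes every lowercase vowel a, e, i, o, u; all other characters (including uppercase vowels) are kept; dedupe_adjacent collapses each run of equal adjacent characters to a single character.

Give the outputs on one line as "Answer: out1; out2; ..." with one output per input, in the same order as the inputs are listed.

Execution, op by op:
  "hhtkrl" -> "htkrl" -> "ugxey" -> "UGXEY" -> "XEY" -> "X"
  "uiajntv" -> "uiajntv" -> "hvnwagi" -> "HVNWAGI" -> "NWAGI" -> "N"
  "otbqfvdbiu" -> "otbqfvdbiu" -> "bgodsiqovh" -> "BGODSIQOVH" -> "ODSIQOVH" -> "O"
  "opfbdbwn" -> "opfbdbwn" -> "bcsoqoja" -> "BCSOQOJA" -> "SOQOJA" -> "S"

"X"; "N"; "O"; "S"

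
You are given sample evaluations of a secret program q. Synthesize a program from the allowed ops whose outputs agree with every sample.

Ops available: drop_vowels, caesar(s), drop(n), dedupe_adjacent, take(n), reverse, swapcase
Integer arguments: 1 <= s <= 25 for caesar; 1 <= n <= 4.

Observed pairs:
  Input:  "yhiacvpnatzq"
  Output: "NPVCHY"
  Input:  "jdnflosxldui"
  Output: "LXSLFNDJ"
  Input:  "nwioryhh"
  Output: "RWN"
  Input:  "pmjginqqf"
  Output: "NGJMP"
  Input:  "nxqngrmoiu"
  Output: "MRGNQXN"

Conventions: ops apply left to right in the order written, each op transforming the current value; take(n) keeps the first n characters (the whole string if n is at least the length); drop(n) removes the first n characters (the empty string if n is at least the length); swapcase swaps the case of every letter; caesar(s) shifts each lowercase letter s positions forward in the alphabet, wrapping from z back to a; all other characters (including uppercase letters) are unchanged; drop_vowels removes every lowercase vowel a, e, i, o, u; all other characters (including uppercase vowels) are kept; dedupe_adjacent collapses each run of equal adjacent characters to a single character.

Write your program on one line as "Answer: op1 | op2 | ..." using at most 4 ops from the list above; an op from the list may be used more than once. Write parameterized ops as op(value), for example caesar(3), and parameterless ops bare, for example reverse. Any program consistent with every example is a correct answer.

reverse | drop(3) | drop_vowels | swapcase

Check, running the answer program on each example:
  "yhiacvpnatzq" -> "qztanpvcaihy" -> "anpvcaihy" -> "npvchy" -> "NPVCHY"
  "jdnflosxldui" -> "iudlxsolfndj" -> "lxsolfndj" -> "lxslfndj" -> "LXSLFNDJ"
  "nwioryhh" -> "hhyroiwn" -> "roiwn" -> "rwn" -> "RWN"
  "pmjginqqf" -> "fqqnigjmp" -> "nigjmp" -> "ngjmp" -> "NGJMP"
  "nxqngrmoiu" -> "uiomrgnqxn" -> "mrgnqxn" -> "mrgnqxn" -> "MRGNQXN"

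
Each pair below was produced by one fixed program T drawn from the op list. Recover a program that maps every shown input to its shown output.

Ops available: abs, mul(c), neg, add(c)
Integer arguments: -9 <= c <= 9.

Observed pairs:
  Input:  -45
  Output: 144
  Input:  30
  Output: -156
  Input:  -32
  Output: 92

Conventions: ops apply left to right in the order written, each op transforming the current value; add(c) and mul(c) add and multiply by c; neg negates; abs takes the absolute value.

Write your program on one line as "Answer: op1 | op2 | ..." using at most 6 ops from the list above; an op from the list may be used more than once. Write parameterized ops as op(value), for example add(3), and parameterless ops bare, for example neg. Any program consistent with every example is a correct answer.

neg | add(-6) | add(4) | add(-7) | mul(4)

Check, running the answer program on each example:
  -45 -> 45 -> 39 -> 43 -> 36 -> 144
  30 -> -30 -> -36 -> -32 -> -39 -> -156
  -32 -> 32 -> 26 -> 30 -> 23 -> 92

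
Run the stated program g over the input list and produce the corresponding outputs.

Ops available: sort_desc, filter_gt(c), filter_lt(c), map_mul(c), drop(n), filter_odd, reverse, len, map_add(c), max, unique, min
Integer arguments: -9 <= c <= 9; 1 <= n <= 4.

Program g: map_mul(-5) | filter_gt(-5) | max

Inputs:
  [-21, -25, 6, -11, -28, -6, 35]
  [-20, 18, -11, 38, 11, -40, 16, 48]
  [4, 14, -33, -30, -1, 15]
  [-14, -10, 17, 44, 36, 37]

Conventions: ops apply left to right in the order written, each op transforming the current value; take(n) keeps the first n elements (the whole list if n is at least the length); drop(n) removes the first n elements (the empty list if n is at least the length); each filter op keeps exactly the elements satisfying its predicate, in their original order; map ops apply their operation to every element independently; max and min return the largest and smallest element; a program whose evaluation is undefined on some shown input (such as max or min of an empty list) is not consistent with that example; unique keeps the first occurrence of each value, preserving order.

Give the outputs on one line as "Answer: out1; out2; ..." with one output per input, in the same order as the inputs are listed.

Execution, op by op:
  [-21, -25, 6, -11, -28, -6, 35] -> [105, 125, -30, 55, 140, 30, -175] -> [105, 125, 55, 140, 30] -> 140
  [-20, 18, -11, 38, 11, -40, 16, 48] -> [100, -90, 55, -190, -55, 200, -80, -240] -> [100, 55, 200] -> 200
  [4, 14, -33, -30, -1, 15] -> [-20, -70, 165, 150, 5, -75] -> [165, 150, 5] -> 165
  [-14, -10, 17, 44, 36, 37] -> [70, 50, -85, -220, -180, -185] -> [70, 50] -> 70

140; 200; 165; 70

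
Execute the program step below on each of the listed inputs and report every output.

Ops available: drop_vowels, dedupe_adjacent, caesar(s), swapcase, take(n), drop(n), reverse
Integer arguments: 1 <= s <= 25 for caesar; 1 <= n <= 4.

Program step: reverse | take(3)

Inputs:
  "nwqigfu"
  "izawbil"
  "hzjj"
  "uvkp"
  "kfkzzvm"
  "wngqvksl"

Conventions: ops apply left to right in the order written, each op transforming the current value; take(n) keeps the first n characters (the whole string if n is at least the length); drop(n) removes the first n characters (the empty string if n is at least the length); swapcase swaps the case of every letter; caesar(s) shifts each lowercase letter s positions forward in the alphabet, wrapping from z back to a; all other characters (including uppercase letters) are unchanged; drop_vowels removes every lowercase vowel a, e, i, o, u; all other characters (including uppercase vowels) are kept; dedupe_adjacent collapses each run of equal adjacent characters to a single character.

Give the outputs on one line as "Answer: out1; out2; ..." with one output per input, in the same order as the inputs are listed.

"ufg"; "lib"; "jjz"; "pkv"; "mvz"; "lsk"

Execution, op by op:
  "nwqigfu" -> "ufgiqwn" -> "ufg"
  "izawbil" -> "libwazi" -> "lib"
  "hzjj" -> "jjzh" -> "jjz"
  "uvkp" -> "pkvu" -> "pkv"
  "kfkzzvm" -> "mvzzkfk" -> "mvz"
  "wngqvksl" -> "lskvqgnw" -> "lsk"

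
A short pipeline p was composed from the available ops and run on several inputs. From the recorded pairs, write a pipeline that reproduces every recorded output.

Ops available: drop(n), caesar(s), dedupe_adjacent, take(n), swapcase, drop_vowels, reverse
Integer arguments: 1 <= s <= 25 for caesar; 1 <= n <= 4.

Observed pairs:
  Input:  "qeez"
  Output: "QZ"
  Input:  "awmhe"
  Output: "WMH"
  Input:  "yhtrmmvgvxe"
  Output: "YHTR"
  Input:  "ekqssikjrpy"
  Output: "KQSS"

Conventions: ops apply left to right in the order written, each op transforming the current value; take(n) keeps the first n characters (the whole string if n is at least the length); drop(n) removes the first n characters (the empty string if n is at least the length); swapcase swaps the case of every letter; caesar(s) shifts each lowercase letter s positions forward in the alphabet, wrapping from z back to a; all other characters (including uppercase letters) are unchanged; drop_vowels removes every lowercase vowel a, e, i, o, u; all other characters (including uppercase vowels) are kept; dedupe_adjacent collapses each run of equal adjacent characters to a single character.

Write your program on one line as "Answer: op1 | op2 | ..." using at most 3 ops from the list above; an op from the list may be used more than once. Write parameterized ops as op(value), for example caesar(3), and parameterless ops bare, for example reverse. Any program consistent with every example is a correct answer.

drop_vowels | take(4) | swapcase

Check, running the answer program on each example:
  "qeez" -> "qz" -> "qz" -> "QZ"
  "awmhe" -> "wmh" -> "wmh" -> "WMH"
  "yhtrmmvgvxe" -> "yhtrmmvgvx" -> "yhtr" -> "YHTR"
  "ekqssikjrpy" -> "kqsskjrpy" -> "kqss" -> "KQSS"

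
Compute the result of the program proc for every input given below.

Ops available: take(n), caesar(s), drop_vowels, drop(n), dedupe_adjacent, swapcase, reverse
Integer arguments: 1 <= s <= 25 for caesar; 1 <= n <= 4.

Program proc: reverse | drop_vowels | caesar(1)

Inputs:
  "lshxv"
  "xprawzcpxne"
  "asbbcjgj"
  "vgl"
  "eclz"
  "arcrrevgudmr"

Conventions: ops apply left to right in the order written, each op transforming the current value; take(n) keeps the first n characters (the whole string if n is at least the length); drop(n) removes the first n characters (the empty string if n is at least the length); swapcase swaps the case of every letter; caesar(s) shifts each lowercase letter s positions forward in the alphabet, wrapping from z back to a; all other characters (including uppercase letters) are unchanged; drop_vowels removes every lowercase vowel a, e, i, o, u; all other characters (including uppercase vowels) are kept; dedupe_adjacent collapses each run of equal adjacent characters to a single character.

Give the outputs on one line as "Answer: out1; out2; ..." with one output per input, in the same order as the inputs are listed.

"wyitm"; "oyqdaxsqy"; "khkdcct"; "mhw"; "amd"; "snehwssds"

Execution, op by op:
  "lshxv" -> "vxhsl" -> "vxhsl" -> "wyitm"
  "xprawzcpxne" -> "enxpczwarpx" -> "nxpczwrpx" -> "oyqdaxsqy"
  "asbbcjgj" -> "jgjcbbsa" -> "jgjcbbs" -> "khkdcct"
  "vgl" -> "lgv" -> "lgv" -> "mhw"
  "eclz" -> "zlce" -> "zlc" -> "amd"
  "arcrrevgudmr" -> "rmdugverrcra" -> "rmdgvrrcr" -> "snehwssds"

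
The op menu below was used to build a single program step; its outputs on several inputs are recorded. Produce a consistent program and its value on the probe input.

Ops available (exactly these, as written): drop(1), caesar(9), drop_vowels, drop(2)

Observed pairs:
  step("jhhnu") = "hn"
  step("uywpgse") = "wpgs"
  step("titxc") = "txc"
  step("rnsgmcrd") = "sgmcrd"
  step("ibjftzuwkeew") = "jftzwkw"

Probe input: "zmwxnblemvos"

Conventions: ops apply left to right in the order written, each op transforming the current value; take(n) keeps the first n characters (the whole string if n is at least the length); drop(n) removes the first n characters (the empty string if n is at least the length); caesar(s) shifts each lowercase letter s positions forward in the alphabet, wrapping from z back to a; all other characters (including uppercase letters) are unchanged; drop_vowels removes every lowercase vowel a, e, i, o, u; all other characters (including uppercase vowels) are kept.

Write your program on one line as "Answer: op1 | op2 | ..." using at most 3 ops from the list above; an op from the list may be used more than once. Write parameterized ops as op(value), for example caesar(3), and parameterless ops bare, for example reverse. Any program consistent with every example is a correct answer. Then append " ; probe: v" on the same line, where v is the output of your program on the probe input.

drop(2) | drop_vowels ; probe: "wxnblmvs"

Check, running the answer program on each example:
  "jhhnu" -> "hnu" -> "hn"
  "uywpgse" -> "wpgse" -> "wpgs"
  "titxc" -> "txc" -> "txc"
  "rnsgmcrd" -> "sgmcrd" -> "sgmcrd"
  "ibjftzuwkeew" -> "jftzuwkeew" -> "jftzwkw"
  probe: "zmwxnblemvos" -> "wxnblemvos" -> "wxnblmvs"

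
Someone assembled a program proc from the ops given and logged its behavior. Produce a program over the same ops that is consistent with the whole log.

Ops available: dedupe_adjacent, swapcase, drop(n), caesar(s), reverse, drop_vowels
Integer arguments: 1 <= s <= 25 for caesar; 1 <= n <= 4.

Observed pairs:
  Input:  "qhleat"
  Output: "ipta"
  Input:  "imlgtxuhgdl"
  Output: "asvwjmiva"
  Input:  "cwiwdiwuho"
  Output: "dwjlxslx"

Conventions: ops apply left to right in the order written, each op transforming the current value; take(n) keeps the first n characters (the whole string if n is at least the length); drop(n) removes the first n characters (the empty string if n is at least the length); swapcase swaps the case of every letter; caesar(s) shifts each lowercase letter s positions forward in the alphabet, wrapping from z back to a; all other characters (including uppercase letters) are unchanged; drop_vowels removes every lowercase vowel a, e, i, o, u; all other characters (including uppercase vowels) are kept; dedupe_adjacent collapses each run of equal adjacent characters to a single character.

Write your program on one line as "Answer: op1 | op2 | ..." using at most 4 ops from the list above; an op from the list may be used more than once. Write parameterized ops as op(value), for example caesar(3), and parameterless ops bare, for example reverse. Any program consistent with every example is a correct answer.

drop(2) | caesar(17) | reverse | caesar(24)

Check, running the answer program on each example:
  "qhleat" -> "leat" -> "cvrk" -> "krvc" -> "ipta"
  "imlgtxuhgdl" -> "lgtxuhgdl" -> "cxkolyxuc" -> "cuxylokxc" -> "asvwjmiva"
  "cwiwdiwuho" -> "iwdiwuho" -> "znuznlyf" -> "fylnzunz" -> "dwjlxslx"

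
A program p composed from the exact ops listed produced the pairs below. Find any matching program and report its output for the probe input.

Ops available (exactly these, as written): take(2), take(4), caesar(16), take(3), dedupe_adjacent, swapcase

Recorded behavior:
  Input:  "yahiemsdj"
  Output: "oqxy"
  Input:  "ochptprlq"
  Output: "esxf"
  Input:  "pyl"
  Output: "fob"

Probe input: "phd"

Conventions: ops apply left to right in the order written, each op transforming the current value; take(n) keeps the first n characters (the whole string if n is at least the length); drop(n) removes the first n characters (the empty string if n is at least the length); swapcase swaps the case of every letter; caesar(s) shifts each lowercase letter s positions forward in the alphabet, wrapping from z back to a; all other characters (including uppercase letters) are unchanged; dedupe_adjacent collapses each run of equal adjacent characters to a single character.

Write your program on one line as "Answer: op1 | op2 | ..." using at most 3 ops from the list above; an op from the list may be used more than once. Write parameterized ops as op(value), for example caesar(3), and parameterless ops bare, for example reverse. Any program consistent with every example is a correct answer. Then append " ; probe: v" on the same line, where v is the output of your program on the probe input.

caesar(16) | take(4) ; probe: "fxt"

Check, running the answer program on each example:
  "yahiemsdj" -> "oqxyucitz" -> "oqxy"
  "ochptprlq" -> "esxfjfhbg" -> "esxf"
  "pyl" -> "fob" -> "fob"
  probe: "phd" -> "fxt" -> "fxt"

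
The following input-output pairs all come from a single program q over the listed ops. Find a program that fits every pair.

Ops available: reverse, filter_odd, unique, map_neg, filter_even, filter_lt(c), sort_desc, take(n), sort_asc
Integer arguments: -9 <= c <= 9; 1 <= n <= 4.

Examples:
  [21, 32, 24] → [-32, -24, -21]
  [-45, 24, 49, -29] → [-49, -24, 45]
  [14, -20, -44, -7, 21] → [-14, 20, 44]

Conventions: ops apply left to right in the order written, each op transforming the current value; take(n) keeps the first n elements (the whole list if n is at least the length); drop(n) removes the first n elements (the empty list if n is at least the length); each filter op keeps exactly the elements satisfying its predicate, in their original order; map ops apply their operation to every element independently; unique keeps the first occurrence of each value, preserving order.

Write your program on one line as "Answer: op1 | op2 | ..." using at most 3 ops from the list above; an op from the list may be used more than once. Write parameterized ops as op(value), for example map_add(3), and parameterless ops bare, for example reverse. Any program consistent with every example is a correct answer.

take(3) | sort_desc | map_neg

Check, running the answer program on each example:
  [21, 32, 24] -> [21, 32, 24] -> [32, 24, 21] -> [-32, -24, -21]
  [-45, 24, 49, -29] -> [-45, 24, 49] -> [49, 24, -45] -> [-49, -24, 45]
  [14, -20, -44, -7, 21] -> [14, -20, -44] -> [14, -20, -44] -> [-14, 20, 44]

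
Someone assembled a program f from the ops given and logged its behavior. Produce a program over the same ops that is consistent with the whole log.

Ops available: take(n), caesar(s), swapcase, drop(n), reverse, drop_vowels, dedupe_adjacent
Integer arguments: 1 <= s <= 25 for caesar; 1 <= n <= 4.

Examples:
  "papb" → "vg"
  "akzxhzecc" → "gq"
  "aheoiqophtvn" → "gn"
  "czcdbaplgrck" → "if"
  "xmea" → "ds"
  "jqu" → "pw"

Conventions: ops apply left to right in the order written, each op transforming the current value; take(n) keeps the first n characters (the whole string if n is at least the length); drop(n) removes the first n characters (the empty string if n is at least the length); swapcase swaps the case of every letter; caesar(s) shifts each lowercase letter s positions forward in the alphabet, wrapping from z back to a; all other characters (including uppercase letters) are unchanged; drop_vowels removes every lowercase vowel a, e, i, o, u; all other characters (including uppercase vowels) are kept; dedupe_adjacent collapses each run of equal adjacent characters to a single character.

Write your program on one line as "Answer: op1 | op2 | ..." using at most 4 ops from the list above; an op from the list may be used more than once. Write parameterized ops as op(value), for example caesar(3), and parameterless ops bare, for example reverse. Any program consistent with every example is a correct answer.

caesar(4) | caesar(2) | take(2)

Check, running the answer program on each example:
  "papb" -> "tetf" -> "vgvh" -> "vg"
  "akzxhzecc" -> "eodbldigg" -> "gqfdnfkii" -> "gq"
  "aheoiqophtvn" -> "elismustlxzr" -> "gnkuowuvnzbt" -> "gn"
  "czcdbaplgrck" -> "gdghfetpkvgo" -> "ifijhgvrmxiq" -> "if"
  "xmea" -> "bqie" -> "dskg" -> "ds"
  "jqu" -> "nuy" -> "pwa" -> "pw"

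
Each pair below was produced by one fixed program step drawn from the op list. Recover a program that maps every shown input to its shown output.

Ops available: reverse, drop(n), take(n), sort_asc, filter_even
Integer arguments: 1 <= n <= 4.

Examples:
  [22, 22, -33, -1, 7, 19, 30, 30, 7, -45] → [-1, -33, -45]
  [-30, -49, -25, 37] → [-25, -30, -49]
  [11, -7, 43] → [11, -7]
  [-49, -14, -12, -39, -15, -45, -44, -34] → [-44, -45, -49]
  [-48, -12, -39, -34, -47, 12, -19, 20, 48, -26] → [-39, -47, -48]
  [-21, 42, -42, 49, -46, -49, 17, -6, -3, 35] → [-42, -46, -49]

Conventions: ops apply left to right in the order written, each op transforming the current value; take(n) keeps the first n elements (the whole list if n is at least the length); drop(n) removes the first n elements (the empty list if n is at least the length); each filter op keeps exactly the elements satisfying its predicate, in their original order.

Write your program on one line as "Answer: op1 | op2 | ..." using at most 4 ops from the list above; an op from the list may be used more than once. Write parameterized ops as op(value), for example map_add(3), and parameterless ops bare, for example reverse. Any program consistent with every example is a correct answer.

sort_asc | take(4) | reverse | drop(1)

Check, running the answer program on each example:
  [22, 22, -33, -1, 7, 19, 30, 30, 7, -45] -> [-45, -33, -1, 7, 7, 19, 22, 22, 30, 30] -> [-45, -33, -1, 7] -> [7, -1, -33, -45] -> [-1, -33, -45]
  [-30, -49, -25, 37] -> [-49, -30, -25, 37] -> [-49, -30, -25, 37] -> [37, -25, -30, -49] -> [-25, -30, -49]
  [11, -7, 43] -> [-7, 11, 43] -> [-7, 11, 43] -> [43, 11, -7] -> [11, -7]
  [-49, -14, -12, -39, -15, -45, -44, -34] -> [-49, -45, -44, -39, -34, -15, -14, -12] -> [-49, -45, -44, -39] -> [-39, -44, -45, -49] -> [-44, -45, -49]
  [-48, -12, -39, -34, -47, 12, -19, 20, 48, -26] -> [-48, -47, -39, -34, -26, -19, -12, 12, 20, 48] -> [-48, -47, -39, -34] -> [-34, -39, -47, -48] -> [-39, -47, -48]
  [-21, 42, -42, 49, -46, -49, 17, -6, -3, 35] -> [-49, -46, -42, -21, -6, -3, 17, 35, 42, 49] -> [-49, -46, -42, -21] -> [-21, -42, -46, -49] -> [-42, -46, -49]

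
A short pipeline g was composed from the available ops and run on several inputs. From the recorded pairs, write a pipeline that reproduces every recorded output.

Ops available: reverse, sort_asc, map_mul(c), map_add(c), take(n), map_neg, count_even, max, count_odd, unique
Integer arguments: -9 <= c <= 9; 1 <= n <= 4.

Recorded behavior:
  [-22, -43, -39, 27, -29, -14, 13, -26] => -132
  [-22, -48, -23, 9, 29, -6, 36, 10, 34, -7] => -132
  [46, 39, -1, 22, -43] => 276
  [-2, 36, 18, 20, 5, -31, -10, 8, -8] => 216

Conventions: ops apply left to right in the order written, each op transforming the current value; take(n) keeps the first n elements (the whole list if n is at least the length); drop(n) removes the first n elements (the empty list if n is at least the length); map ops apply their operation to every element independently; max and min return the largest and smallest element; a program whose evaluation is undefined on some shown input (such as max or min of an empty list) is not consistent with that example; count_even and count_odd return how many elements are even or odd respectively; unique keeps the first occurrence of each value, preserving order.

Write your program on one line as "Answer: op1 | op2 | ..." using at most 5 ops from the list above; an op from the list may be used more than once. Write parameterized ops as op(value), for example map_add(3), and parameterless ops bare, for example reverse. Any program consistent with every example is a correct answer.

map_mul(6) | take(4) | take(2) | max

Check, running the answer program on each example:
  [-22, -43, -39, 27, -29, -14, 13, -26] -> [-132, -258, -234, 162, -174, -84, 78, -156] -> [-132, -258, -234, 162] -> [-132, -258] -> -132
  [-22, -48, -23, 9, 29, -6, 36, 10, 34, -7] -> [-132, -288, -138, 54, 174, -36, 216, 60, 204, -42] -> [-132, -288, -138, 54] -> [-132, -288] -> -132
  [46, 39, -1, 22, -43] -> [276, 234, -6, 132, -258] -> [276, 234, -6, 132] -> [276, 234] -> 276
  [-2, 36, 18, 20, 5, -31, -10, 8, -8] -> [-12, 216, 108, 120, 30, -186, -60, 48, -48] -> [-12, 216, 108, 120] -> [-12, 216] -> 216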